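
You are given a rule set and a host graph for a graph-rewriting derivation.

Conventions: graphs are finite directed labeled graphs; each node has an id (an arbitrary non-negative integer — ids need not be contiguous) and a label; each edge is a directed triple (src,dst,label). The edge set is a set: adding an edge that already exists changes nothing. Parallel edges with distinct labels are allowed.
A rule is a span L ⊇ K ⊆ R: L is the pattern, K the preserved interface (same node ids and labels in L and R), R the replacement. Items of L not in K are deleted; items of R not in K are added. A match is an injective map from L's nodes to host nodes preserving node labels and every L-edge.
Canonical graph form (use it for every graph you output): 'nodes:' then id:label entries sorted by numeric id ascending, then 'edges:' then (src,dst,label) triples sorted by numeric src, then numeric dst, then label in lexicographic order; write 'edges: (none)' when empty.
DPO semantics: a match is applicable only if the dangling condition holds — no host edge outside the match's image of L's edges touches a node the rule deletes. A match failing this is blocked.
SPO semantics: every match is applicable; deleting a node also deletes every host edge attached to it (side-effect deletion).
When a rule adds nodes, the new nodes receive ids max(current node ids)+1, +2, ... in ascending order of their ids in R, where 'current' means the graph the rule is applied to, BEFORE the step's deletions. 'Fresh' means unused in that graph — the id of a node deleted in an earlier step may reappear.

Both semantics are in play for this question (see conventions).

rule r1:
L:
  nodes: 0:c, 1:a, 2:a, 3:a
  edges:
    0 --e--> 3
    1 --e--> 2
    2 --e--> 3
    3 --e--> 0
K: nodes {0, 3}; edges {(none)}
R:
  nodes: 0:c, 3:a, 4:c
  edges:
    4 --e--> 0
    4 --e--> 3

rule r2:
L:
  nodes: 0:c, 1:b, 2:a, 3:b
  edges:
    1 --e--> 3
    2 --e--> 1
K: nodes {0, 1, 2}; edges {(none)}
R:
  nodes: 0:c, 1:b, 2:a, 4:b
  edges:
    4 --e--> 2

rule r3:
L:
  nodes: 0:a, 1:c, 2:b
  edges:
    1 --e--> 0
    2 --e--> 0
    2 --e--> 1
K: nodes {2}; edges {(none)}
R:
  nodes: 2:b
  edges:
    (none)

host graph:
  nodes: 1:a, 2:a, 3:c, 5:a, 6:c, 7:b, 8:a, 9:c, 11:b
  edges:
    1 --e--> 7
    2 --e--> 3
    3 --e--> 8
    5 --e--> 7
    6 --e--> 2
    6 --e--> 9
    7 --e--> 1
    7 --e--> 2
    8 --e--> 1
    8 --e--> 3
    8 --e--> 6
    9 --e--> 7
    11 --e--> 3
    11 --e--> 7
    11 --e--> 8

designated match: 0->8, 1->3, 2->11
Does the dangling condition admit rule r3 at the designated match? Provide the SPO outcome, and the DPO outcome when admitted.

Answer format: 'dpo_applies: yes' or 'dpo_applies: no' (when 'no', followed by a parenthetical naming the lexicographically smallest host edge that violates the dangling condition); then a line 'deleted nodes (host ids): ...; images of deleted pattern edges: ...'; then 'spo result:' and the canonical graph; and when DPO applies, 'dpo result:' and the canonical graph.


dpo_applies: no
(the rule deletes node 3, which keeps host edge (2,3,e) outside the match image — the dangling condition fails, DPO blocks; SPO proceeds and side-deletes such edges)
deleted nodes (host ids): 3, 8; images of deleted pattern edges: (3,8,e); (11,3,e); (11,8,e)
spo result:
nodes: 1:a, 2:a, 5:a, 6:c, 7:b, 9:c, 11:b
edges: (1,7,e); (5,7,e); (6,2,e); (6,9,e); (7,1,e); (7,2,e); (9,7,e); (11,7,e)


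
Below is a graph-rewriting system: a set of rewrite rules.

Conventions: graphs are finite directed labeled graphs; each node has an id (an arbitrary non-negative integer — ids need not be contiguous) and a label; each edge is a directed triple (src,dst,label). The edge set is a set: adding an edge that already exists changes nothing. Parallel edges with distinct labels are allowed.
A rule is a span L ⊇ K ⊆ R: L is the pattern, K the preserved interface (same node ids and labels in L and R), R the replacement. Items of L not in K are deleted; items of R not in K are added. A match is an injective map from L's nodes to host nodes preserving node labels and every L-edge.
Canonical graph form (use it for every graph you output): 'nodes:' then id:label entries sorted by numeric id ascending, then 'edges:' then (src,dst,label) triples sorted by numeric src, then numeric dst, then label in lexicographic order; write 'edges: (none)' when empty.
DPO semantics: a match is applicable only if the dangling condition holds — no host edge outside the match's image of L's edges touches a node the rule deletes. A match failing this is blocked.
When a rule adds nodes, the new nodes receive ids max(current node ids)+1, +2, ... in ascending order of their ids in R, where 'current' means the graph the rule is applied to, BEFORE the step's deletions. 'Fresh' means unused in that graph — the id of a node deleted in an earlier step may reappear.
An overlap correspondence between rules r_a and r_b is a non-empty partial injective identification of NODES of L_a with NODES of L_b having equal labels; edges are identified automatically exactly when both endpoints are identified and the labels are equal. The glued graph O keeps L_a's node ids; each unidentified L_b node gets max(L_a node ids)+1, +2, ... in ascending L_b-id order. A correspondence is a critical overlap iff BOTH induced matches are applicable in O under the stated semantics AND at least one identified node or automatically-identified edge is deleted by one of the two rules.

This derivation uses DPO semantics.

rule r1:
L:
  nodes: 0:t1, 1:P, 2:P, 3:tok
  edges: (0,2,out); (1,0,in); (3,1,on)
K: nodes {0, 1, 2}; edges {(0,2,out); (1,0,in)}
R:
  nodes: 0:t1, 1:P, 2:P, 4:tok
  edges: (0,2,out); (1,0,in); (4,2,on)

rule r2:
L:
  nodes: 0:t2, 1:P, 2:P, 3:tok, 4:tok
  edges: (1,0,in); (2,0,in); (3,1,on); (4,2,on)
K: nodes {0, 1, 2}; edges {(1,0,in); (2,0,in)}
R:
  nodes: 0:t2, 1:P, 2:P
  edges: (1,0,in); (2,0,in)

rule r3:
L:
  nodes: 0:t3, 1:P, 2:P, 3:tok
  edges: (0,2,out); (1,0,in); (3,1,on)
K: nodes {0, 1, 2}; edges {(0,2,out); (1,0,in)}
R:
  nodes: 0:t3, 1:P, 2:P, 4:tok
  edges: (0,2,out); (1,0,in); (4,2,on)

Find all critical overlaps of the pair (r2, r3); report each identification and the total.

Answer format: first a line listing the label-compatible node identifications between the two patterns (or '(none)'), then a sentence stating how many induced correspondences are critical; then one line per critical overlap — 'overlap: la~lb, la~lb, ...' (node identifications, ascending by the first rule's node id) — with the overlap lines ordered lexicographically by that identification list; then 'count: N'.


label-compatible node identifications between L(r2) and L(r3): 1~1, 1~2, 2~1, 2~2, 3~3, 4~3
4 of the induced correspondences are critical overlaps of r2 and r3.
overlap: 1~1, 2~2, 3~3
overlap: 1~1, 3~3
overlap: 1~2, 2~1, 4~3
overlap: 2~1, 4~3
count: 4


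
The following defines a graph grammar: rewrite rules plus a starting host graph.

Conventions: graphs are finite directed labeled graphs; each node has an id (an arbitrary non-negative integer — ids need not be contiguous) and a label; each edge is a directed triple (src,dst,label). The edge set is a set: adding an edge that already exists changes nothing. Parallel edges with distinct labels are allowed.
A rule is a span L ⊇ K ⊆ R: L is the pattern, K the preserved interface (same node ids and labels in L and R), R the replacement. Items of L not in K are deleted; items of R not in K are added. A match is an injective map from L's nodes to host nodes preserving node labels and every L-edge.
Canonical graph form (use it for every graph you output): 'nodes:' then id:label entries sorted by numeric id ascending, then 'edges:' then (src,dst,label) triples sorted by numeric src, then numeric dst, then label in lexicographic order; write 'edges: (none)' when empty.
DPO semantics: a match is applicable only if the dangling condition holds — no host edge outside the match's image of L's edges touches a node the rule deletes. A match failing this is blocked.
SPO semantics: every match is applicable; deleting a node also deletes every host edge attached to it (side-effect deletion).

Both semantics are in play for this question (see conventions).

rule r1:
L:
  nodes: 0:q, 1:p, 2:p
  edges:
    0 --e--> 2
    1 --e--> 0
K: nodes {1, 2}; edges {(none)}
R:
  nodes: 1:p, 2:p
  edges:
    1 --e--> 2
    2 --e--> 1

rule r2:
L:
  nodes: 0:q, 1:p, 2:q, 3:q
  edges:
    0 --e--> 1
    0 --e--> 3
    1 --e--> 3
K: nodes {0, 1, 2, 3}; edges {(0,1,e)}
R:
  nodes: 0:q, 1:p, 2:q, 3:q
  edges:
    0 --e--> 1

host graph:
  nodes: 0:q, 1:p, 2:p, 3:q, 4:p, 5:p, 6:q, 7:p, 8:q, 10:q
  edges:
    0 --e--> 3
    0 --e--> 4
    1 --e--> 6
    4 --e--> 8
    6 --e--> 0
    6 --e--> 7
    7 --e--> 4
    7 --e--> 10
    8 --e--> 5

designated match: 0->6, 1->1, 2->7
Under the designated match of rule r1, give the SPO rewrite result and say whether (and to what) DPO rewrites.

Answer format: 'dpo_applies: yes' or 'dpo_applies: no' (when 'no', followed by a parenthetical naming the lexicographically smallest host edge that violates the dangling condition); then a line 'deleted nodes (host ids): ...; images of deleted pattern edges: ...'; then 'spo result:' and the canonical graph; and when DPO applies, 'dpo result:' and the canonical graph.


dpo_applies: no
(the rule deletes node 6, which keeps host edge (6,0,e) outside the match image — the dangling condition fails, DPO blocks; SPO proceeds and side-deletes such edges)
deleted nodes (host ids): 6; images of deleted pattern edges: (1,6,e); (6,7,e)
spo result:
nodes: 0:q, 1:p, 2:p, 3:q, 4:p, 5:p, 7:p, 8:q, 10:q
edges: (0,3,e); (0,4,e); (1,7,e); (4,8,e); (7,1,e); (7,4,e); (7,10,e); (8,5,e)


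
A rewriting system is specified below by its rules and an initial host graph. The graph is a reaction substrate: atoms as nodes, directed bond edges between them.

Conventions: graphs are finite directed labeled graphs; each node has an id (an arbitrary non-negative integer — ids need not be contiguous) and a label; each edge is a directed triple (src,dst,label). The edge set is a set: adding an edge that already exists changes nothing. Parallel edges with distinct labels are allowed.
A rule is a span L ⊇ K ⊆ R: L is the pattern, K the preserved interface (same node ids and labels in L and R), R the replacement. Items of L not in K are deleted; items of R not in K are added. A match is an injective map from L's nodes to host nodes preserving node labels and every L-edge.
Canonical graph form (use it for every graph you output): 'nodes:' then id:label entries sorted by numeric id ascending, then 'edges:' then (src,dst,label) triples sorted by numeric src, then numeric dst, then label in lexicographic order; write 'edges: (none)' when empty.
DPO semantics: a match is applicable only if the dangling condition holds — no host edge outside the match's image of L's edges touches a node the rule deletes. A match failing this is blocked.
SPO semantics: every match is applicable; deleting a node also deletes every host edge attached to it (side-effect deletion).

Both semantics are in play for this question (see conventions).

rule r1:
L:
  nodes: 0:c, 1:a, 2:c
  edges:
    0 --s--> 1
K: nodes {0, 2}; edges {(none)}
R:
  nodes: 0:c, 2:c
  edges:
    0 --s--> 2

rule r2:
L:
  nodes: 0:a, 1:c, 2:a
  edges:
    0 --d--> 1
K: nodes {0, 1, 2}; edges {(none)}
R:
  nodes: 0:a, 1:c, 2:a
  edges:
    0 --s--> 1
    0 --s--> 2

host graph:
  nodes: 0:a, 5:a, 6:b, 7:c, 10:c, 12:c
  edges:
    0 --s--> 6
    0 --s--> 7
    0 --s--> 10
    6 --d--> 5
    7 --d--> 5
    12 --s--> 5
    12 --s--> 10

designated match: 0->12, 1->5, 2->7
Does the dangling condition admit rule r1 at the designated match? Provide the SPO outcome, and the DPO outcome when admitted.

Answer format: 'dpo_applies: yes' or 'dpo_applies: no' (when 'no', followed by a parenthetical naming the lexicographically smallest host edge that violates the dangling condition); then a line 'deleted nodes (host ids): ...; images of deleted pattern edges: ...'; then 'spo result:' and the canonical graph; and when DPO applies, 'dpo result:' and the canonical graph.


dpo_applies: no
(the rule deletes node 5, which keeps host edge (6,5,d) outside the match image — the dangling condition fails, DPO blocks; SPO proceeds and side-deletes such edges)
deleted nodes (host ids): 5; images of deleted pattern edges: (12,5,s)
spo result:
nodes: 0:a, 6:b, 7:c, 10:c, 12:c
edges: (0,6,s); (0,7,s); (0,10,s); (12,7,s); (12,10,s)


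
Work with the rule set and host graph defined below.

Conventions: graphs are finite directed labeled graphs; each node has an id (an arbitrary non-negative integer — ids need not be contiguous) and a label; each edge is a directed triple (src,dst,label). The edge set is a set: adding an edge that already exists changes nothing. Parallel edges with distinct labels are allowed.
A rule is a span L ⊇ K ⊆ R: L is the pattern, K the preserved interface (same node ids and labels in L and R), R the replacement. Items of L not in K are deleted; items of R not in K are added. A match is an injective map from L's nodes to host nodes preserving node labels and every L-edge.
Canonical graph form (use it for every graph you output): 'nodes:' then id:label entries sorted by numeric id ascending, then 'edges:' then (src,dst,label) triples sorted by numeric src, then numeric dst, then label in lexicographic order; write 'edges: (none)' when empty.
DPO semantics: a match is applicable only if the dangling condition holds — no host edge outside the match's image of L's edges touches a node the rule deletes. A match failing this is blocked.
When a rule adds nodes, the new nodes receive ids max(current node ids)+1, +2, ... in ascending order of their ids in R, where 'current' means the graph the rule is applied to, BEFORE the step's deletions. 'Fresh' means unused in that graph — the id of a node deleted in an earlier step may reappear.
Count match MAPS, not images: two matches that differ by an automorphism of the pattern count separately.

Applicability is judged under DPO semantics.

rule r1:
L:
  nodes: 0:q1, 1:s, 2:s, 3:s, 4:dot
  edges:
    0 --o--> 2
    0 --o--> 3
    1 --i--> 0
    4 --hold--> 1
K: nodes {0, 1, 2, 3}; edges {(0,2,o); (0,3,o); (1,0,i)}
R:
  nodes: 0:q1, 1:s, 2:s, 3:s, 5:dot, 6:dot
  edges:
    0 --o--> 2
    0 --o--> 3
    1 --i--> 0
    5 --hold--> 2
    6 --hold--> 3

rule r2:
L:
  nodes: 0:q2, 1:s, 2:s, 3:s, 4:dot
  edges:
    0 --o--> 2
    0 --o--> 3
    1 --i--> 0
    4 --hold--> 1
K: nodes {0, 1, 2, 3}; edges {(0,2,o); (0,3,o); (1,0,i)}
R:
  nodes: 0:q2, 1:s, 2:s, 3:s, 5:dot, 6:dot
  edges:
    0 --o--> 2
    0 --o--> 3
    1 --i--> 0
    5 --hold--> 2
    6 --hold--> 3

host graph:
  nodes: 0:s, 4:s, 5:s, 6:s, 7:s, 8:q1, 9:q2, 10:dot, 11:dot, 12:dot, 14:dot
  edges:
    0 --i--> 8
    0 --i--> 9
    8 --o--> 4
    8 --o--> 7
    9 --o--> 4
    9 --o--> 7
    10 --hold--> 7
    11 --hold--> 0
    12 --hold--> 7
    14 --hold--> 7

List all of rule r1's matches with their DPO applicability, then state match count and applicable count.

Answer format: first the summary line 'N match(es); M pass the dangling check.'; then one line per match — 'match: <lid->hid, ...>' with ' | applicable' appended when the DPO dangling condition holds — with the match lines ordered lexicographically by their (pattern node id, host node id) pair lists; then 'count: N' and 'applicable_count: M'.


2 match(es); 2 pass the dangling check.
match: 0->8, 1->0, 2->4, 3->7, 4->11 | applicable
match: 0->8, 1->0, 2->7, 3->4, 4->11 | applicable
count: 2
applicable_count: 2


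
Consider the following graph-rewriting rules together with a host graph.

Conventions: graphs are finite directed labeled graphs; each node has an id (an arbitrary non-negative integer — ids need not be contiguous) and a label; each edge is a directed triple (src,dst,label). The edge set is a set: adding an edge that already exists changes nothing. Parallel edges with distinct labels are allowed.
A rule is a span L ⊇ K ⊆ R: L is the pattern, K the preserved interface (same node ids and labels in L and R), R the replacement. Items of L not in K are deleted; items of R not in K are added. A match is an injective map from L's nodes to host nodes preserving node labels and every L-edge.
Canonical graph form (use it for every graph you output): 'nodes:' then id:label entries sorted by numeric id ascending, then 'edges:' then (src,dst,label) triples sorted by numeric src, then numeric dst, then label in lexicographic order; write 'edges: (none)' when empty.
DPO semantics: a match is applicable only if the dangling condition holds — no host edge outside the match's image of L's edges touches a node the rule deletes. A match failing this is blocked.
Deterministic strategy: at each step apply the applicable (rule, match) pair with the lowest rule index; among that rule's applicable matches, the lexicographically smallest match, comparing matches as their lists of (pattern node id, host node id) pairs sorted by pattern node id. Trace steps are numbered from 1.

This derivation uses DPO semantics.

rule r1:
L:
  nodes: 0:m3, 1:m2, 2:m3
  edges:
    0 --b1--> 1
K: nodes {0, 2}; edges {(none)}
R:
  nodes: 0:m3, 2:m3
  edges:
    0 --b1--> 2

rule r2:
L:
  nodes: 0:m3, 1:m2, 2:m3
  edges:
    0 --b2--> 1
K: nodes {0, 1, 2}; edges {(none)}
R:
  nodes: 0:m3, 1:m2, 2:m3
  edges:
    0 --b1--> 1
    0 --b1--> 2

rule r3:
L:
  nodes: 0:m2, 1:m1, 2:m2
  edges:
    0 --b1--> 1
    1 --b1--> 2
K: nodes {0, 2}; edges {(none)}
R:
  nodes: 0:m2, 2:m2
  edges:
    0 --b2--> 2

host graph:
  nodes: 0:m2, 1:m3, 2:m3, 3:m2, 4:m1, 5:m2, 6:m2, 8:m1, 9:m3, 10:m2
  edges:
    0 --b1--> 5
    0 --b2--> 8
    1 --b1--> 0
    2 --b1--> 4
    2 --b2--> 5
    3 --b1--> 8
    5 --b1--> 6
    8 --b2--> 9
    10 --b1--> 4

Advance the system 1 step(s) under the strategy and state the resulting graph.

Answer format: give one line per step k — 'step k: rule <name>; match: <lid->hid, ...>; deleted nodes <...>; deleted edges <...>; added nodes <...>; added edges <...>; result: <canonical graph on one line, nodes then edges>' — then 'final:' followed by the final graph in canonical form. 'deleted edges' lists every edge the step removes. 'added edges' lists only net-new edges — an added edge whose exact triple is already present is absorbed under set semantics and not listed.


step 1: rule r2; match: 0->2, 1->5, 2->1; deleted nodes (none); deleted edges (2,5,b2); added nodes (none); added edges (2,1,b1); (2,5,b1); result: nodes: 0:m2, 1:m3, 2:m3, 3:m2, 4:m1, 5:m2, 6:m2, 8:m1, 9:m3, 10:m2 edges: (0,5,b1); (0,8,b2); (1,0,b1); (2,1,b1); (2,4,b1); (2,5,b1); (3,8,b1); (5,6,b1); (8,9,b2); (10,4,b1)
final:
nodes: 0:m2, 1:m3, 2:m3, 3:m2, 4:m1, 5:m2, 6:m2, 8:m1, 9:m3, 10:m2
edges: (0,5,b1); (0,8,b2); (1,0,b1); (2,1,b1); (2,4,b1); (2,5,b1); (3,8,b1); (5,6,b1); (8,9,b2); (10,4,b1)


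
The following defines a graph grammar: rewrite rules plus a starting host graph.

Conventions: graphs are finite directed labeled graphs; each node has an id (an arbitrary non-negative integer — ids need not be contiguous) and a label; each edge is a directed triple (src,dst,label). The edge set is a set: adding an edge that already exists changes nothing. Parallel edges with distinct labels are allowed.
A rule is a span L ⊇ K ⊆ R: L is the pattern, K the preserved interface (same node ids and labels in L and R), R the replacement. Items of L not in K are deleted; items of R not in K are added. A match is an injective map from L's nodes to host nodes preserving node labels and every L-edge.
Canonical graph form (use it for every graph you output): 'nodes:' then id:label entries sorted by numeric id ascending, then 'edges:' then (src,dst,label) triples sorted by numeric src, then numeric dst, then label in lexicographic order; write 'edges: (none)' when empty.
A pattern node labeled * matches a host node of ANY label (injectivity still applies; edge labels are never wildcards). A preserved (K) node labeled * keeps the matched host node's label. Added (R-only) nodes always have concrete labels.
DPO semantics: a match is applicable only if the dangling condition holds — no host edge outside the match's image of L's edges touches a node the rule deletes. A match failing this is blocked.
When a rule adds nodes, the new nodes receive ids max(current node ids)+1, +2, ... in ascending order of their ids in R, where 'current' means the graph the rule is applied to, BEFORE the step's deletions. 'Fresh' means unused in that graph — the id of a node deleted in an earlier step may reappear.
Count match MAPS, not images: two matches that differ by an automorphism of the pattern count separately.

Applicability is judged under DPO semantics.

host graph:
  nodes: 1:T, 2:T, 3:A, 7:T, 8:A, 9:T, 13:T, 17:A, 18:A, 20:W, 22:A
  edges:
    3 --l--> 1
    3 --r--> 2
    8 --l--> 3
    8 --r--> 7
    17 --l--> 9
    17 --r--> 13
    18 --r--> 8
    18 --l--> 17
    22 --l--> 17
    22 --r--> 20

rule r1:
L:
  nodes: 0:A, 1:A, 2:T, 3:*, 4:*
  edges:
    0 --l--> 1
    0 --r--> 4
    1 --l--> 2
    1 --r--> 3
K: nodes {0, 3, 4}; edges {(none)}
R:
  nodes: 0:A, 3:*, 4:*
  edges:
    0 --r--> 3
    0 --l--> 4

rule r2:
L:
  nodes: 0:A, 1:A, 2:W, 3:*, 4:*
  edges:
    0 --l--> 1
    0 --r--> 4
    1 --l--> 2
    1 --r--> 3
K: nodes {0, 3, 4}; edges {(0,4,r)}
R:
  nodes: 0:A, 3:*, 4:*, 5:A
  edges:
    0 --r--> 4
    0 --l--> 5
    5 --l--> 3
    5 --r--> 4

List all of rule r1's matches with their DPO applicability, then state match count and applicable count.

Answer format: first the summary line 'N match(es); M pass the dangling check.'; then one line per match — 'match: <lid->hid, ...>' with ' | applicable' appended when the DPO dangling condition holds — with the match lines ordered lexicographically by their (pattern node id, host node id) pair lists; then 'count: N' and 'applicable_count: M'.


3 match(es); 1 pass the dangling check.
match: 0->8, 1->3, 2->1, 3->2, 4->7 | applicable
match: 0->18, 1->17, 2->9, 3->13, 4->8
match: 0->22, 1->17, 2->9, 3->13, 4->20
count: 3
applicable_count: 1


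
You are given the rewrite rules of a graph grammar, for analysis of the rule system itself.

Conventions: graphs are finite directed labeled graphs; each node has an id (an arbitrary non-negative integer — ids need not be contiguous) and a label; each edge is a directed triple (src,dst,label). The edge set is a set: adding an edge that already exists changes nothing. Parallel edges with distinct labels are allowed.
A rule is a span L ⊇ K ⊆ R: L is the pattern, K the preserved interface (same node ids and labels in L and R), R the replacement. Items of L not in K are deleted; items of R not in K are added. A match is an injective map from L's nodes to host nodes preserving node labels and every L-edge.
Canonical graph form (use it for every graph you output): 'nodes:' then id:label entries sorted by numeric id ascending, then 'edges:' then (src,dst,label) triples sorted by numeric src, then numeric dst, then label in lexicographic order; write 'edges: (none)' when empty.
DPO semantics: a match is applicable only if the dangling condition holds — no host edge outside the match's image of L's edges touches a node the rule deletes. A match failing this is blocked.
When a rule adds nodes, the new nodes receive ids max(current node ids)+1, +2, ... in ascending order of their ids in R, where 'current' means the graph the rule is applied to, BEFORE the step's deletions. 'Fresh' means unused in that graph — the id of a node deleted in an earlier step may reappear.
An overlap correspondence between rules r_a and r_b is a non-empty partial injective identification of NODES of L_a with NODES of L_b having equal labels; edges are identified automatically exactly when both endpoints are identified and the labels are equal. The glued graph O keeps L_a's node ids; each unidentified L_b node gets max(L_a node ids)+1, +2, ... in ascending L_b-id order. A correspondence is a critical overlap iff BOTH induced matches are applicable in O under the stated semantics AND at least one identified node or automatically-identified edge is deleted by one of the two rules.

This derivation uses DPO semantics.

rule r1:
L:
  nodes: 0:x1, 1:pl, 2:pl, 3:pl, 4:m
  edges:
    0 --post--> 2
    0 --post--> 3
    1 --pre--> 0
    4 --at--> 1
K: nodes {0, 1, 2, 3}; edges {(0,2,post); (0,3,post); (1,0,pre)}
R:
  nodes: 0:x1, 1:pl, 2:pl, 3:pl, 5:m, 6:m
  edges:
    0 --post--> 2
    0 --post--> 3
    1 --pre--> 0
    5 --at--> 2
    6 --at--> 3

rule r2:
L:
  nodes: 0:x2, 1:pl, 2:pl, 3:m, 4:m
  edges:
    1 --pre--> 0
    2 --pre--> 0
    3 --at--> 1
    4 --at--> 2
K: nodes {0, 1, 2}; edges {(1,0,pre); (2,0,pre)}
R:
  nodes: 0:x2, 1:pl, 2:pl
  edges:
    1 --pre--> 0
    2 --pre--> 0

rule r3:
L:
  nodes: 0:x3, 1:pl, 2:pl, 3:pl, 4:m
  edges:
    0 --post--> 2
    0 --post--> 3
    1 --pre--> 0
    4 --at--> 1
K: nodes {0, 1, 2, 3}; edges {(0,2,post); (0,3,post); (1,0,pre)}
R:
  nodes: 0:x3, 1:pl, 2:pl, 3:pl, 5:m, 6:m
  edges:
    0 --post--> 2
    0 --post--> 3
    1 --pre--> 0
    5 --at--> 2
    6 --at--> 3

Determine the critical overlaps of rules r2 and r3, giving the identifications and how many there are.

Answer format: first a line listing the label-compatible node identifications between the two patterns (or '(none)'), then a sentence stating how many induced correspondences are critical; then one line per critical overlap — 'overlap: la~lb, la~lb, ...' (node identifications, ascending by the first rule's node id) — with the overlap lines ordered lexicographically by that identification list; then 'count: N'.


label-compatible node identifications between L(r2) and L(r3): 1~1, 1~2, 1~3, 2~1, 2~2, 2~3, 3~4, 4~4
6 of the induced correspondences are critical overlaps of r2 and r3.
overlap: 1~1, 2~2, 3~4
overlap: 1~1, 2~3, 3~4
overlap: 1~1, 3~4
overlap: 1~2, 2~1, 4~4
overlap: 1~3, 2~1, 4~4
overlap: 2~1, 4~4
count: 6


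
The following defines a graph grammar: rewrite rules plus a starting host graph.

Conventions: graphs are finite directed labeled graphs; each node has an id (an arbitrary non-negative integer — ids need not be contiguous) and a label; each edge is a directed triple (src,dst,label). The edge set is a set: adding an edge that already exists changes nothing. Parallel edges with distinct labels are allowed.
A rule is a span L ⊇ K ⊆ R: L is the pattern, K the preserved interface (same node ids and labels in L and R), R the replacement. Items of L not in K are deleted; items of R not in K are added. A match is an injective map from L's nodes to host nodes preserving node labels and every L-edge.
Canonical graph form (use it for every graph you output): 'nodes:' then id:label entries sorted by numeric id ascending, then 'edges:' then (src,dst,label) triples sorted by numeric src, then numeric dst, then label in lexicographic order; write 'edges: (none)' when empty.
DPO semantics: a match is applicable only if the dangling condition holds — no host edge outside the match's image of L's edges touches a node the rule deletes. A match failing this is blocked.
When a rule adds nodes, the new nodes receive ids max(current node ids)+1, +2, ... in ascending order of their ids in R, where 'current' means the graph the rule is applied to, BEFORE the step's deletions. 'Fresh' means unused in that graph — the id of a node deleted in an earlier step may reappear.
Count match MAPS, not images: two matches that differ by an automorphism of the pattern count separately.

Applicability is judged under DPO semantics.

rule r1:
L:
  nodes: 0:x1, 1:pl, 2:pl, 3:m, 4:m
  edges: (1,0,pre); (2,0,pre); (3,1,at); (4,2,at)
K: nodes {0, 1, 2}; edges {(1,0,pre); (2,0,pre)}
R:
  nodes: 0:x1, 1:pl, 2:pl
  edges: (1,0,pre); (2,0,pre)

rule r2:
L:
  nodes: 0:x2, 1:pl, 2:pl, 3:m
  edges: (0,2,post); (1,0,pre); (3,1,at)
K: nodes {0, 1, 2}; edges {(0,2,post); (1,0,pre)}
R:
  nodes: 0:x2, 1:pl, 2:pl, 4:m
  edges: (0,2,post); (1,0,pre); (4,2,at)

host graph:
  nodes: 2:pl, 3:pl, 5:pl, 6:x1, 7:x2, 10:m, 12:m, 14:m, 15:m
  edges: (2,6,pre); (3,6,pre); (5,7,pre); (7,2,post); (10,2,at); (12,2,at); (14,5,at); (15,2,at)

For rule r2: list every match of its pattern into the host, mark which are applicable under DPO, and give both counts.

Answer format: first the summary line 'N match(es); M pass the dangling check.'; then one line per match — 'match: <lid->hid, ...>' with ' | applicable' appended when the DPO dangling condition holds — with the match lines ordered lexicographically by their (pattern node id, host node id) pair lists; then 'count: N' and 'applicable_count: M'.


1 match(es); 1 pass the dangling check.
match: 0->7, 1->5, 2->2, 3->14 | applicable
count: 1
applicable_count: 1


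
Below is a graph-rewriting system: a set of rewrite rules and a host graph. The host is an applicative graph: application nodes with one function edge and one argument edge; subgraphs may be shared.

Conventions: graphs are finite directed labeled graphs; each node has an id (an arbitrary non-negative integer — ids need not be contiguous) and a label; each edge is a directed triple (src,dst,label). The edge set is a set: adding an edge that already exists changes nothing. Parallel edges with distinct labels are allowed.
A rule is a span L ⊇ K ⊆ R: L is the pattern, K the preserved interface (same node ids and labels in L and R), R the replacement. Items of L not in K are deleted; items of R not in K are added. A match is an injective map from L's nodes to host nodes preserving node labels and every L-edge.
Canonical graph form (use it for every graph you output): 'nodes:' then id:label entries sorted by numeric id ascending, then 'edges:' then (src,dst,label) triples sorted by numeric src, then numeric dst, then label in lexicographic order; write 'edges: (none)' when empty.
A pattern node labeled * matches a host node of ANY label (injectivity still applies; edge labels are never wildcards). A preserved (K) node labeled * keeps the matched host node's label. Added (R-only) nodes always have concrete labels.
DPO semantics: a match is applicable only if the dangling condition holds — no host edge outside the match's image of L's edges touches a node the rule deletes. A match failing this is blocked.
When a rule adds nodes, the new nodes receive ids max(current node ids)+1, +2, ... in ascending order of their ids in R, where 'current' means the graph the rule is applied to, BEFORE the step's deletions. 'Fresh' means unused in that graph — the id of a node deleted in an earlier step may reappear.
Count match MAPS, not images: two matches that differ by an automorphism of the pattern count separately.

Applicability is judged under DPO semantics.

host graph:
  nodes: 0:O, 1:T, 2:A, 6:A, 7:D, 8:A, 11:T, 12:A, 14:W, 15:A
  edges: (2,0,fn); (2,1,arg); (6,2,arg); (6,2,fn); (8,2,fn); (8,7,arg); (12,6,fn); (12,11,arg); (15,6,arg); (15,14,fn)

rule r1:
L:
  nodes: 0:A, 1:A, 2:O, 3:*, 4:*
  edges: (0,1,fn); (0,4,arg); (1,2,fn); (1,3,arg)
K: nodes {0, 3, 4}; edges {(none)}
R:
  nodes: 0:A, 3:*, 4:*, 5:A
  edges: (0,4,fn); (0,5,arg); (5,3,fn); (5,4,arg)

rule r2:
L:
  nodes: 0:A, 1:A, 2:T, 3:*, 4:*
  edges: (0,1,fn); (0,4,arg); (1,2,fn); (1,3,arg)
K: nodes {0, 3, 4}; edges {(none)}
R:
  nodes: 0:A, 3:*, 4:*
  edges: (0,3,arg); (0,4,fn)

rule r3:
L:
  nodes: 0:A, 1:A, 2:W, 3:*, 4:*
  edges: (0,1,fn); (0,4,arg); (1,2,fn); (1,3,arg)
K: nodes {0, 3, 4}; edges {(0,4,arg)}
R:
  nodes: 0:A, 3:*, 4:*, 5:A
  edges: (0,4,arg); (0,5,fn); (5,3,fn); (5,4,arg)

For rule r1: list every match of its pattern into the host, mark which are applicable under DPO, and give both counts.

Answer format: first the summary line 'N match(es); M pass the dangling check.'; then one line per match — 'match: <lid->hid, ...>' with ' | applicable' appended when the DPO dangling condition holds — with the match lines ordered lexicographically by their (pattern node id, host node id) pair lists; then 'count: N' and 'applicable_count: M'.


1 match(es); 0 pass the dangling check.
match: 0->8, 1->2, 2->0, 3->1, 4->7
count: 1
applicable_count: 0


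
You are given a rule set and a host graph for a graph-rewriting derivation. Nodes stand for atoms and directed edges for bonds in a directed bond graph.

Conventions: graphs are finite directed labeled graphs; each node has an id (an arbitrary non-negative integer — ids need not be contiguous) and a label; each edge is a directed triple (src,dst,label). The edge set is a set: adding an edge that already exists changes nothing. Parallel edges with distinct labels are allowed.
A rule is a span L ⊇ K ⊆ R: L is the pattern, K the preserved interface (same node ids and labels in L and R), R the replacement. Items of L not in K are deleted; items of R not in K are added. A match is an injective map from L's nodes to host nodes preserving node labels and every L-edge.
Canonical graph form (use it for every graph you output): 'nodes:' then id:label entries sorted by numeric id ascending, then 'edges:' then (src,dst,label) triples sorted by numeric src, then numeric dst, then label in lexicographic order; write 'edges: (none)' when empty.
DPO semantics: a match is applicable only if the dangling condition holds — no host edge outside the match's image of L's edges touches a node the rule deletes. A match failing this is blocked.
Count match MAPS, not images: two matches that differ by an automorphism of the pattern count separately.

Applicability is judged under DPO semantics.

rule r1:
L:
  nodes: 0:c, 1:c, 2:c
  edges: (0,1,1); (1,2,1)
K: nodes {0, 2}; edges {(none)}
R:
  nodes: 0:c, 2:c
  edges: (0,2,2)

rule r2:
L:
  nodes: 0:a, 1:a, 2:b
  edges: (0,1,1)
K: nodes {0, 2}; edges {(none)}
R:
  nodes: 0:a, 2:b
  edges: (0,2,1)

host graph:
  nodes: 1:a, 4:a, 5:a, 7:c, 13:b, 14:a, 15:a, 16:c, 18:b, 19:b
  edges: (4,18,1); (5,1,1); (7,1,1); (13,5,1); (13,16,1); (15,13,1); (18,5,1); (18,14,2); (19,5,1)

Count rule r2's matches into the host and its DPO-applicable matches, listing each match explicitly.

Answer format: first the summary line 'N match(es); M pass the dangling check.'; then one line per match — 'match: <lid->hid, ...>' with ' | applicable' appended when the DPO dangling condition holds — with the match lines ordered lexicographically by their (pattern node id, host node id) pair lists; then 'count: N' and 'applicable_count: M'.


3 match(es); 0 pass the dangling check.
match: 0->5, 1->1, 2->13
match: 0->5, 1->1, 2->18
match: 0->5, 1->1, 2->19
count: 3
applicable_count: 0


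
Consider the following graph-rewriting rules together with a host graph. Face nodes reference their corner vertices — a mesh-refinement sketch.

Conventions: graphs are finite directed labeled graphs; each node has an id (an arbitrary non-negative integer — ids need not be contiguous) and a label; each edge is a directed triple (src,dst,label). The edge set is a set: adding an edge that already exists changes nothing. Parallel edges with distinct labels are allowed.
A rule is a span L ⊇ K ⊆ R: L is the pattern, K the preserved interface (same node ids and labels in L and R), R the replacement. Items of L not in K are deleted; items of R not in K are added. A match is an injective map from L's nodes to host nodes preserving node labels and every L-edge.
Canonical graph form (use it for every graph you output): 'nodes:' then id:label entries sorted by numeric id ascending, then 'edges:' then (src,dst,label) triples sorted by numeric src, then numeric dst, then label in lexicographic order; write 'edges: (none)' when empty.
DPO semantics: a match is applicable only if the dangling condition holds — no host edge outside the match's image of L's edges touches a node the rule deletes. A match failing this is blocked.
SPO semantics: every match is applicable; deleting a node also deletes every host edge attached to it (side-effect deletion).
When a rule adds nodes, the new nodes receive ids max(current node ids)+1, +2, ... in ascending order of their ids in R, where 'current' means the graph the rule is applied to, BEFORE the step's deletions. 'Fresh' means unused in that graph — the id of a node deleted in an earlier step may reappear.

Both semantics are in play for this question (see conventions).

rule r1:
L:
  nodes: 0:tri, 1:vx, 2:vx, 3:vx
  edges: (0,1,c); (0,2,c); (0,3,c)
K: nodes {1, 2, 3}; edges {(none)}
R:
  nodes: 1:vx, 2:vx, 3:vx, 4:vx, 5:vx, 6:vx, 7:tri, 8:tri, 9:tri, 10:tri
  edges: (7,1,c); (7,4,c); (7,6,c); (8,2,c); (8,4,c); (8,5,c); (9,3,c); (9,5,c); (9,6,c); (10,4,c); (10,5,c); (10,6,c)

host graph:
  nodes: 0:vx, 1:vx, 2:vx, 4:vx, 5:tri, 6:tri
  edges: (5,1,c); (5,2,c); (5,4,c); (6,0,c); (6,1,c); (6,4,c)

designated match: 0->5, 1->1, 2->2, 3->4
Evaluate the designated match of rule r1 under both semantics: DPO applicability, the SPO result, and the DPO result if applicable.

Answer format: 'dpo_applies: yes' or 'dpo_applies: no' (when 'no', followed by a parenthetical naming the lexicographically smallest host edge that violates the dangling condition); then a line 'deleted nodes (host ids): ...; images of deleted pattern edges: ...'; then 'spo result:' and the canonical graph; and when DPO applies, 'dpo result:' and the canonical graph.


dpo_applies: yes
deleted nodes (host ids): 5; images of deleted pattern edges: (5,1,c); (5,2,c); (5,4,c)
spo result:
nodes: 0:vx, 1:vx, 2:vx, 4:vx, 6:tri, 7:vx, 8:vx, 9:vx, 10:tri, 11:tri, 12:tri, 13:tri
edges: (6,0,c); (6,1,c); (6,4,c); (10,1,c); (10,7,c); (10,9,c); (11,2,c); (11,7,c); (11,8,c); (12,4,c); (12,8,c); (12,9,c); (13,7,c); (13,8,c); (13,9,c)
dpo result:
nodes: 0:vx, 1:vx, 2:vx, 4:vx, 6:tri, 7:vx, 8:vx, 9:vx, 10:tri, 11:tri, 12:tri, 13:tri
edges: (6,0,c); (6,1,c); (6,4,c); (10,1,c); (10,7,c); (10,9,c); (11,2,c); (11,7,c); (11,8,c); (12,4,c); (12,8,c); (12,9,c); (13,7,c); (13,8,c); (13,9,c)


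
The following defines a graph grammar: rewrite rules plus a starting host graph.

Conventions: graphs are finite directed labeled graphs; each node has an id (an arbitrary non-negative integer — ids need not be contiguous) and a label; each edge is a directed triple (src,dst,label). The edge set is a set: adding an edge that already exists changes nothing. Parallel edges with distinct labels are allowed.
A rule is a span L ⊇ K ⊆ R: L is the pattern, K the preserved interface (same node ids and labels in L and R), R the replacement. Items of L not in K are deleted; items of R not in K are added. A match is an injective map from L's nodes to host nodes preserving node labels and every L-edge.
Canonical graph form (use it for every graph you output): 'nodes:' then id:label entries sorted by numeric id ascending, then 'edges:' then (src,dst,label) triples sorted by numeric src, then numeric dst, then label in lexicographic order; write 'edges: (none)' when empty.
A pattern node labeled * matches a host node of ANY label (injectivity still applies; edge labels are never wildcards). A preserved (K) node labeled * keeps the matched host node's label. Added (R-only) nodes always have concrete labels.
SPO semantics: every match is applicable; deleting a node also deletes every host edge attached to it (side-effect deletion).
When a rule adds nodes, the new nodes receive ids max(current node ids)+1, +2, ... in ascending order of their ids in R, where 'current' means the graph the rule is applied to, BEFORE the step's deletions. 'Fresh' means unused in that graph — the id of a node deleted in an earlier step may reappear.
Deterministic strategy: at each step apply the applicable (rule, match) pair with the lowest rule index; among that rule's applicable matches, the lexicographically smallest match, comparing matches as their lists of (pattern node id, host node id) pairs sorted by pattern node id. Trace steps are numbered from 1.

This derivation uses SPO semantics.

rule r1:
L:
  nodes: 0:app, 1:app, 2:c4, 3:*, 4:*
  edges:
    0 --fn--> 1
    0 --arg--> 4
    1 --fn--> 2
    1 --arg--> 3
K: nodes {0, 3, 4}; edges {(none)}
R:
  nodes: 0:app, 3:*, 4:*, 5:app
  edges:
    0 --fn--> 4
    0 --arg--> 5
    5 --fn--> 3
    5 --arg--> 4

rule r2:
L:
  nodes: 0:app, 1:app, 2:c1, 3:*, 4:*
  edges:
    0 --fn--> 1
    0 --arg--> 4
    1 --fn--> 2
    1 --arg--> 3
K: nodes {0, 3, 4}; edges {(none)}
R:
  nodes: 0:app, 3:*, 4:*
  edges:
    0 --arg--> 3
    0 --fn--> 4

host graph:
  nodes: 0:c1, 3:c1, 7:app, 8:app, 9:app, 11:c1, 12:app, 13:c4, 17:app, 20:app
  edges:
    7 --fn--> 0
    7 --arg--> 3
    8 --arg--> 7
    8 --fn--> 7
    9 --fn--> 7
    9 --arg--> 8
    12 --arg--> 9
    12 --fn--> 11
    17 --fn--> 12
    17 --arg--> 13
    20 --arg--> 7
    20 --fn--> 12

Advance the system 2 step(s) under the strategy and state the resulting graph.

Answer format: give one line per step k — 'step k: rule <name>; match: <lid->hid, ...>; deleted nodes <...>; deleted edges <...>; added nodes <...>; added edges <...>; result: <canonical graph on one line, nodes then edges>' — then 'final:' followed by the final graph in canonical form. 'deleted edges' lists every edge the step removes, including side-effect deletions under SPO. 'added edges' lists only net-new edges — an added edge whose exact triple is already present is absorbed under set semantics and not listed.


step 1: rule r2; match: 0->9, 1->7, 2->0, 3->3, 4->8; deleted nodes 0, 7; deleted edges (7,0,fn); (7,3,arg); (8,7,arg); (8,7,fn); (9,7,fn); (9,8,arg); (20,7,arg); added nodes (none); added edges (9,3,arg); (9,8,fn); result: nodes: 3:c1, 8:app, 9:app, 11:c1, 12:app, 13:c4, 17:app, 20:app edges: (9,3,arg); (9,8,fn); (12,9,arg); (12,11,fn); (17,12,fn); (17,13,arg); (20,12,fn)
step 2: rule r2; match: 0->17, 1->12, 2->11, 3->9, 4->13; deleted nodes 11, 12; deleted edges (12,9,arg); (12,11,fn); (17,12,fn); (17,13,arg); (20,12,fn); added nodes (none); added edges (17,9,arg); (17,13,fn); result: nodes: 3:c1, 8:app, 9:app, 13:c4, 17:app, 20:app edges: (9,3,arg); (9,8,fn); (17,9,arg); (17,13,fn)
final:
nodes: 3:c1, 8:app, 9:app, 13:c4, 17:app, 20:app
edges: (9,3,arg); (9,8,fn); (17,9,arg); (17,13,fn)
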